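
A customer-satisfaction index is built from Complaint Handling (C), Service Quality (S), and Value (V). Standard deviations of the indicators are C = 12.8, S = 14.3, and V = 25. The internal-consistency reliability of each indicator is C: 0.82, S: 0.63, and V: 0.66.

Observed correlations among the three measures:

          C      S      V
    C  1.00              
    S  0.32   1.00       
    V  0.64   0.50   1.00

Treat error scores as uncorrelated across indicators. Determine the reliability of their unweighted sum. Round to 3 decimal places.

Var(C+S+V) = 12.8² + 14.3² + 25² + 2·[12.8·14.3·0.32 + 12.8·25·0.64 + 14.3·25·0.50] = 993.33 + 884.246 = 1877.58.
Under uncorrelated errors the observed covariances equal the true-score covariances, so only the own-variance terms attenuate.
True-score variance = [12.8²·0.82 + 14.3²·0.63 + 25²·0.66] + 884.246 = 675.678 + 884.246 = 1559.92.
Reliability = 1559.92 / 1877.58 = 0.831.

0.831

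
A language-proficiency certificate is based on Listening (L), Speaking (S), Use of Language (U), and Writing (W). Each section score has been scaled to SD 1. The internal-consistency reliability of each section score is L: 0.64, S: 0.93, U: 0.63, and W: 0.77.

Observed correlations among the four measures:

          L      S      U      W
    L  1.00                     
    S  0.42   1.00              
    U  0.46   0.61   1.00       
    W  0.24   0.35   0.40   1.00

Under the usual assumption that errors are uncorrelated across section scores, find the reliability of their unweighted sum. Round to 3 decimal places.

Var(L+S+U+W) = 4 + 2·[0.42 + 0.46 + 0.24 + 0.61 + 0.35 + 0.40] = 4 + 4.96 = 8.96.
Under uncorrelated errors the observed covariances equal the true-score covariances, so only the own-variance terms attenuate.
True-score variance = [0.64 + 0.93 + 0.63 + 0.77] + 4.96 = 2.97 + 4.96 = 7.93.
Reliability = 7.93 / 8.96 = 0.885.

0.885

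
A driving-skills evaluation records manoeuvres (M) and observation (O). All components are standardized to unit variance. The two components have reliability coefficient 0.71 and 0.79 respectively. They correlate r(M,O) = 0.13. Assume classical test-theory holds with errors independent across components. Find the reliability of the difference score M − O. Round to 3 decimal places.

0.713

Var(M−O) = 1 + 1 − 2·0.13 = 2 − 0.26 = 1.74.
Under uncorrelated errors the observed covariances equal the true-score covariances, so only the own-variance terms attenuate.
True-score variance = [0.71 + 0.79] − 0.26 = 1.5 − 0.26 = 1.24.
Reliability = 1.24 / 1.74 = 0.713.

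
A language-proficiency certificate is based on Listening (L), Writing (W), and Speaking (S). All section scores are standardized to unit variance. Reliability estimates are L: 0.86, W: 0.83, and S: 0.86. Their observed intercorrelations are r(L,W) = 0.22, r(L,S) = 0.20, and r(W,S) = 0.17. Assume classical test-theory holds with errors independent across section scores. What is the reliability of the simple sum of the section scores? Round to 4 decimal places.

Var(L+W+S) = 3 + 2·[0.22 + 0.20 + 0.17] = 3 + 1.18 = 4.18.
Because errors are independent across components, Cov(Tᵢ,Tⱼ) = Cov(Xᵢ,Xⱼ); the off-diagonal part of the true-score variance is the same as above.
True-score variance = [0.86 + 0.83 + 0.86] + 1.18 = 2.55 + 1.18 = 3.73.
Reliability = 3.73 / 4.18 = 0.8923.

0.8923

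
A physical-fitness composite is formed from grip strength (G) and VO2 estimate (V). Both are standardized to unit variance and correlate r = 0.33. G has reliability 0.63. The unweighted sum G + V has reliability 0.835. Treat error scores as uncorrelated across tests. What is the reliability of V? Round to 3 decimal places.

0.931

Var(G+V) = 2 + 2·0.33 = 2.660.
True-score variance = ρ_G + ρ_V + 2·0.33, so 0.835 = (0.63 + ρ_V + 0.66) / 2.660.
ρ_V = 0.835·2.660 − 0.63 − 0.66 = 0.931.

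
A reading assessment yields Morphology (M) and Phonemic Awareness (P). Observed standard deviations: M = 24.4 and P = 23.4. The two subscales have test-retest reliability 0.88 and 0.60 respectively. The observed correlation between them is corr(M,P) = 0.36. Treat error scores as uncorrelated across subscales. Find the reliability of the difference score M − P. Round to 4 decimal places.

Var(M−P) = 24.4² + 23.4² − 2·24.4·23.4·0.36 = 1142.92 − 411.091 = 731.829.
With uncorrelated errors the cross-covariances are all true-score covariance, so they carry over unchanged; only the diagonal terms shrink to ρᵢσᵢ².
True-score variance = [24.4²·0.88 + 23.4²·0.60] − 411.091 = 852.453 − 411.091 = 441.362.
Reliability = 441.362 / 731.829 = 0.6031.

0.6031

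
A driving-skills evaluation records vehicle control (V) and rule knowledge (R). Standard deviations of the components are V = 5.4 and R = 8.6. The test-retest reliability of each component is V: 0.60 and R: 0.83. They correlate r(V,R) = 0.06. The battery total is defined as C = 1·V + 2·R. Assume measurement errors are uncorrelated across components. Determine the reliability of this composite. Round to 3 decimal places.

Var(C) = 5.4² + 2²·8.6² + 2·[2·5.4·8.6·0.06] = 325 + 11.1456 = 336.146.
Under uncorrelated errors the observed covariances equal the true-score covariances, so only the own-variance terms attenuate.
True-score variance = [5.4²·0.60 + 2²·8.6²·0.83] + 11.1456 = 263.043 + 11.1456 = 274.189.
Reliability = 274.189 / 336.146 = 0.816.

0.816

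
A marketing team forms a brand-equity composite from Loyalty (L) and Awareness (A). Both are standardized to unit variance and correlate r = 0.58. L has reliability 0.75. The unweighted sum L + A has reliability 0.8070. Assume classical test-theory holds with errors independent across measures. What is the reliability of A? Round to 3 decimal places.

Var(L+A) = 2 + 2·0.58 = 3.160.
True-score variance = ρ_L + ρ_A + 2·0.58, so 0.8070 = (0.75 + ρ_A + 1.16) / 3.160.
ρ_A = 0.8070·3.160 − 0.75 − 1.16 = 0.640.

0.640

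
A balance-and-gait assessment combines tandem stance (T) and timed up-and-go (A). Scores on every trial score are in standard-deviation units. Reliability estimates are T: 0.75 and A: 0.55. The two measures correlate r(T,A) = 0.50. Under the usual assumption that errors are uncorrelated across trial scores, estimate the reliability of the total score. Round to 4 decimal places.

Var(T+A) = 2 + 2·[0.50] = 2 + 1 = 3.
Because errors are independent across components, Cov(Tᵢ,Tⱼ) = Cov(Xᵢ,Xⱼ); the off-diagonal part of the true-score variance is the same as above.
True-score variance = [0.75 + 0.55] + 1 = 1.3 + 1 = 2.3.
Reliability = 2.3 / 3 = 0.7667.

0.7667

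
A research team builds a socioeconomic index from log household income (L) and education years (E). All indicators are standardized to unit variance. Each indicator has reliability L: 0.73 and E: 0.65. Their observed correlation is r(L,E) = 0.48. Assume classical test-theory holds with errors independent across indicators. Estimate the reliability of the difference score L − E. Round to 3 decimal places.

0.404

Var(L−E) = 1 + 1 − 2·0.48 = 2 − 0.96 = 1.04.
With uncorrelated errors the cross-covariances are all true-score covariance, so they carry over unchanged; only the diagonal terms shrink to ρᵢσᵢ².
True-score variance = [0.73 + 0.65] − 0.96 = 1.38 − 0.96 = 0.42.
Reliability = 0.42 / 1.04 = 0.404.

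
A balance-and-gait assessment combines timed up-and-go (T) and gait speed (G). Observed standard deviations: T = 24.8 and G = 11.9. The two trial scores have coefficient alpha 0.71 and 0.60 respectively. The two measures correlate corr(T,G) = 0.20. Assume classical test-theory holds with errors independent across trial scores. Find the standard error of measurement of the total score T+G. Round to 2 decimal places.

Var(total) = 756.65 + 118.048 = 874.698.
True-score variance = 521.644 + 118.048 = 639.692, so reliability = 0.7313.
Error variance = 874.698 − 639.692 = 235.006; SEM = √235.006 = 15.33.

15.33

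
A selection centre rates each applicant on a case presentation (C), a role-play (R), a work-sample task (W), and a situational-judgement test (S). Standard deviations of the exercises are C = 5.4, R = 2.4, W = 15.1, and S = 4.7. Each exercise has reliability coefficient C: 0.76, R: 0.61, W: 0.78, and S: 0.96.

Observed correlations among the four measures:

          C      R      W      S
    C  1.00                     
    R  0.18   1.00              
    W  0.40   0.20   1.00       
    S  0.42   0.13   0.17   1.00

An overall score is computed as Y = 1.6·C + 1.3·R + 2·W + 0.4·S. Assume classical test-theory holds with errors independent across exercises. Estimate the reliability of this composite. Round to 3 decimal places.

Var(Y) = 1.6²·5.4² + 1.3²·2.4² + 2²·15.1² + 0.4²·4.7² + 2·[2.08·5.4·2.4·0.18 + 3.2·5.4·15.1·0.40 + 0.64·5.4·4.7·0.42 + 2.6·2.4·15.1·0.20 + 0.52·2.4·4.7·0.13 + 0.8·15.1·4.7·0.17] = 999.958 + 290.61 = 1290.57.
Because errors are independent across components, Cov(Tᵢ,Tⱼ) = Cov(Xᵢ,Xⱼ); the off-diagonal part of the true-score variance is the same as above.
True-score variance = [1.6²·5.4²·0.76 + 1.3²·2.4²·0.61 + 2²·15.1²·0.78 + 0.4²·4.7²·0.96] + 290.61 = 777.456 + 290.61 = 1068.07.
Reliability = 1068.07 / 1290.57 = 0.828.

0.828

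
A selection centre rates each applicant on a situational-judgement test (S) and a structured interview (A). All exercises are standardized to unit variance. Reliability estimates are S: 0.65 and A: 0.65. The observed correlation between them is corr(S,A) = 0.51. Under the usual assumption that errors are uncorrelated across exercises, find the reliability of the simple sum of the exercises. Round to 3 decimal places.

Var(S+A) = 2 + 2·[0.51] = 2 + 1.02 = 3.02.
Under uncorrelated errors the observed covariances equal the true-score covariances, so only the own-variance terms attenuate.
True-score variance = [0.65 + 0.65] + 1.02 = 1.3 + 1.02 = 2.32.
Reliability = 2.32 / 3.02 = 0.768.

0.768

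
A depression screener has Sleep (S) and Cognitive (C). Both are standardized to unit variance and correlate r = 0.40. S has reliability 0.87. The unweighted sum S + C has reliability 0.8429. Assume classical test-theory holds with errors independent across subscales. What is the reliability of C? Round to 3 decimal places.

Var(S+C) = 2 + 2·0.40 = 2.800.
True-score variance = ρ_S + ρ_C + 2·0.40, so 0.8429 = (0.87 + ρ_C + 0.80) / 2.800.
ρ_C = 0.8429·2.800 − 0.87 − 0.80 = 0.690.

0.690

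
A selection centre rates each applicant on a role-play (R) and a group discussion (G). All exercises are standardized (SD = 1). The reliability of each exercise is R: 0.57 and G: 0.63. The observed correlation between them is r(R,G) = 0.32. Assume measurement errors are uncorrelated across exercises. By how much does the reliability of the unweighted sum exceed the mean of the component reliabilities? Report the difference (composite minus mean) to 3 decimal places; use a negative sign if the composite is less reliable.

Var(sum) = 2 + 0.64 = 2.64; true-score variance = 1.2 + 0.64 = 1.84; composite reliability = 0.6970.
Mean component reliability = 0.6000.
Difference = 0.6970 − 0.6000 = 0.097.

0.097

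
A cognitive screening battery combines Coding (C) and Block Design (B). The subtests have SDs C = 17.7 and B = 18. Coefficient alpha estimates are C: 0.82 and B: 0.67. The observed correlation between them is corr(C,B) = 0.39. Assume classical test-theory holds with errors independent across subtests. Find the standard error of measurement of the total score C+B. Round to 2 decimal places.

12.78

Var(total) = 637.29 + 248.508 = 885.798.
True-score variance = 473.978 + 248.508 = 722.486, so reliability = 0.8156.
Error variance = 885.798 − 722.486 = 163.312; SEM = √163.312 = 12.78.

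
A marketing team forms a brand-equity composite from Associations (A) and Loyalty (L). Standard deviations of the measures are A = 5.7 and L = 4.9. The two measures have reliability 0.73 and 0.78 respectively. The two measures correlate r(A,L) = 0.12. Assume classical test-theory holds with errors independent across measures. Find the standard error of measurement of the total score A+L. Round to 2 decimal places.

3.75

Var(total) = 56.5 + 6.7032 = 63.2032.
True-score variance = 42.4455 + 6.7032 = 49.1487, so reliability = 0.7776.
Error variance = 63.2032 − 49.1487 = 14.0545; SEM = √14.0545 = 3.75.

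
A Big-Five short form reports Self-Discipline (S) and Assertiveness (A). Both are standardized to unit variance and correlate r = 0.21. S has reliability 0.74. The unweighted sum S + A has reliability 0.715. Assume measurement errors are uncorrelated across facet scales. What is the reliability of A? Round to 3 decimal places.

0.570

Var(S+A) = 2 + 2·0.21 = 2.420.
True-score variance = ρ_S + ρ_A + 2·0.21, so 0.715 = (0.74 + ρ_A + 0.42) / 2.420.
ρ_A = 0.715·2.420 − 0.74 − 0.42 = 0.570.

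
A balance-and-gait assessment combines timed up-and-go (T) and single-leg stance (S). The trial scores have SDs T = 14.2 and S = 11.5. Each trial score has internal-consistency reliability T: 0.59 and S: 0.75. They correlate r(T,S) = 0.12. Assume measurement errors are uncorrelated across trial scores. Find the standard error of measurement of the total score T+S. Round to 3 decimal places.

Var(total) = 333.89 + 39.192 = 373.082.
True-score variance = 218.155 + 39.192 = 257.347, so reliability = 0.6898.
Error variance = 373.082 − 257.347 = 115.735; SEM = √115.735 = 10.758.

10.758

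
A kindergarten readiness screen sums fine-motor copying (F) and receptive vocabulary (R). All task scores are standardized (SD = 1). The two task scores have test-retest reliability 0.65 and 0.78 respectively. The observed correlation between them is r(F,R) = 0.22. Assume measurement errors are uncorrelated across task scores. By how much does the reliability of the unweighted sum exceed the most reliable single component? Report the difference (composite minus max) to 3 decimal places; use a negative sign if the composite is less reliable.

-0.014

Var(sum) = 2 + 0.44 = 2.44; true-score variance = 1.43 + 0.44 = 1.87; composite reliability = 0.7664.
Max component reliability = 0.7800.
Difference = 0.7664 − 0.7800 = -0.014.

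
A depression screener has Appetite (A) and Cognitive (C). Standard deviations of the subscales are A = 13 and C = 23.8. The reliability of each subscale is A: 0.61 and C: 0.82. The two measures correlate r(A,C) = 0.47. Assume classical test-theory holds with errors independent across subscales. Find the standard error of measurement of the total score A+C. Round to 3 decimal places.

12.956

Var(total) = 735.44 + 290.836 = 1026.28.
True-score variance = 567.571 + 290.836 = 858.407, so reliability = 0.8364.
Error variance = 1026.28 − 858.407 = 167.869; SEM = √167.869 = 12.956.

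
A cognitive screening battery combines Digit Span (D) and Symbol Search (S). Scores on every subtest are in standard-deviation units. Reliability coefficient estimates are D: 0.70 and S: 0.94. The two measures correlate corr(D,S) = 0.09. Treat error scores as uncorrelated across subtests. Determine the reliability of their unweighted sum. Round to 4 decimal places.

Var(D+S) = 2 + 2·[0.09] = 2 + 0.18 = 2.18.
With uncorrelated errors the cross-covariances are all true-score covariance, so they carry over unchanged; only the diagonal terms shrink to ρᵢσᵢ².
True-score variance = [0.70 + 0.94] + 0.18 = 1.64 + 0.18 = 1.82.
Reliability = 1.82 / 2.18 = 0.8349.

0.8349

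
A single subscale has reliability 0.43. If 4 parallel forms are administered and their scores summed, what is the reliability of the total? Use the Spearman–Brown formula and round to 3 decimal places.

ρ_k = kρ / (1 + (k−1)ρ) = 4·0.43 / (1 + 3·0.43) = 1.720 / 2.290 = 0.751.

0.751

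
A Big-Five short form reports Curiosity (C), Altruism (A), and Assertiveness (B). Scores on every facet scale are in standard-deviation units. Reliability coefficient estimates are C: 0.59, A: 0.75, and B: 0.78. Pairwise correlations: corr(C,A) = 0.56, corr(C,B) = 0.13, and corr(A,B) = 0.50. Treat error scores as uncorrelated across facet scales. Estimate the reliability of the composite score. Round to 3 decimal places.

Var(C+A+B) = 3 + 2·[0.56 + 0.13 + 0.50] = 3 + 2.38 = 5.38.
Under uncorrelated errors the observed covariances equal the true-score covariances, so only the own-variance terms attenuate.
True-score variance = [0.59 + 0.75 + 0.78] + 2.38 = 2.12 + 2.38 = 4.5.
Reliability = 4.5 / 5.38 = 0.836.

0.836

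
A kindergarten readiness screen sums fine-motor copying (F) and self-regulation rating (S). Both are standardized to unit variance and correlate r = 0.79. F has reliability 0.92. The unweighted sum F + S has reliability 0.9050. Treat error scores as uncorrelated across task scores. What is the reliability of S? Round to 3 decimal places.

0.740

Var(F+S) = 2 + 2·0.79 = 3.580.
True-score variance = ρ_F + ρ_S + 2·0.79, so 0.9050 = (0.92 + ρ_S + 1.58) / 3.580.
ρ_S = 0.9050·3.580 − 0.92 − 1.58 = 0.740.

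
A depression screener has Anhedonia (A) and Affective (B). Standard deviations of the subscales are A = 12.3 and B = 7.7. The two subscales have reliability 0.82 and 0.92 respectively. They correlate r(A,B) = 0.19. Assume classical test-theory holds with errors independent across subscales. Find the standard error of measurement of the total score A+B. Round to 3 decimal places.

5.655

Var(total) = 210.58 + 35.9898 = 246.57.
True-score variance = 178.605 + 35.9898 = 214.594, so reliability = 0.8703.
Error variance = 246.57 − 214.594 = 31.9754; SEM = √31.9754 = 5.655.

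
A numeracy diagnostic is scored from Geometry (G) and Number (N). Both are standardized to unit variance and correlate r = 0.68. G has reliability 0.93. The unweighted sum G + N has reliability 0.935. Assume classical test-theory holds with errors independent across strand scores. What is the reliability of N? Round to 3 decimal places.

Var(G+N) = 2 + 2·0.68 = 3.360.
True-score variance = ρ_G + ρ_N + 2·0.68, so 0.935 = (0.93 + ρ_N + 1.36) / 3.360.
ρ_N = 0.935·3.360 − 0.93 − 1.36 = 0.852.

0.852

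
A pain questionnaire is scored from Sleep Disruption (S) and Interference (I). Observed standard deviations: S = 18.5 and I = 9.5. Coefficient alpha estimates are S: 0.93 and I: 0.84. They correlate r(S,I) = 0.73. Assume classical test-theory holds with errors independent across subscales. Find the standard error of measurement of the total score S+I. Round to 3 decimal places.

6.197

Var(total) = 432.5 + 256.595 = 689.095.
True-score variance = 394.103 + 256.595 = 650.697, so reliability = 0.9443.
Error variance = 689.095 − 650.697 = 38.3975; SEM = √38.3975 = 6.197.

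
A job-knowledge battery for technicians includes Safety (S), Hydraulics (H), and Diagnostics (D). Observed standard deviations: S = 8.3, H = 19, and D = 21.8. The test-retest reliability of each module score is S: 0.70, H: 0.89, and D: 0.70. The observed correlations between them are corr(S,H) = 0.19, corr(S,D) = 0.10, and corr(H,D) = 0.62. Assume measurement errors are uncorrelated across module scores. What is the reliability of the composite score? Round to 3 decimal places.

Var(S+H+D) = 8.3² + 19² + 21.8² + 2·[8.3·19·0.19 + 8.3·21.8·0.10 + 19·21.8·0.62] = 905.13 + 609.722 = 1514.85.
With uncorrelated errors the cross-covariances are all true-score covariance, so they carry over unchanged; only the diagonal terms shrink to ρᵢσᵢ².
True-score variance = [8.3²·0.70 + 19²·0.89 + 21.8²·0.70] + 609.722 = 702.181 + 609.722 = 1311.9.
Reliability = 1311.9 / 1514.85 = 0.866.

0.866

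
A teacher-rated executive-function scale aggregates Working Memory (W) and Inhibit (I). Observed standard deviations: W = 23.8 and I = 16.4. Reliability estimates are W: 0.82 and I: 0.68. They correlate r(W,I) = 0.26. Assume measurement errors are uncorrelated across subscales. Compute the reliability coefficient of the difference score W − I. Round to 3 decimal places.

0.703

Var(W−I) = 23.8² + 16.4² − 2·23.8·16.4·0.26 = 835.4 − 202.966 = 632.434.
Under uncorrelated errors the observed covariances equal the true-score covariances, so only the own-variance terms attenuate.
True-score variance = [23.8²·0.82 + 16.4²·0.68] − 202.966 = 647.374 − 202.966 = 444.407.
Reliability = 444.407 / 632.434 = 0.703.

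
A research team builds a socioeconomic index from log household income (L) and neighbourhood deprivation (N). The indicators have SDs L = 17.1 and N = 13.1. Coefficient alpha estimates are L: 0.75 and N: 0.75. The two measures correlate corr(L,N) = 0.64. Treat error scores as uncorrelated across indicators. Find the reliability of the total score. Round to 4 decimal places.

Var(L+N) = 17.1² + 13.1² + 2·[17.1·13.1·0.64] = 464.02 + 286.733 = 750.753.
With uncorrelated errors the cross-covariances are all true-score covariance, so they carry over unchanged; only the diagonal terms shrink to ρᵢσᵢ².
True-score variance = [17.1²·0.75 + 13.1²·0.75] + 286.733 = 348.015 + 286.733 = 634.748.
Reliability = 634.748 / 750.753 = 0.8455.

0.8455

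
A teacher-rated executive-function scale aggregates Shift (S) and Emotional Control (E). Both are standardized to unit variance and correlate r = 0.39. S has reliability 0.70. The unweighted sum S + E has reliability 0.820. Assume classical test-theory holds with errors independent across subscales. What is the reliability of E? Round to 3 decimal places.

Var(S+E) = 2 + 2·0.39 = 2.780.
True-score variance = ρ_S + ρ_E + 2·0.39, so 0.820 = (0.70 + ρ_E + 0.78) / 2.780.
ρ_E = 0.820·2.780 − 0.70 − 0.78 = 0.800.

0.800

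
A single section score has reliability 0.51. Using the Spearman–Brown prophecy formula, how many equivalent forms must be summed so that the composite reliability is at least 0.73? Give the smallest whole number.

k ≥ ρ*(1−ρ₁)/(ρ₁(1−ρ*)) = 0.73·0.49 / (0.51·0.27) = 2.598.
Smallest integer k = 3.

3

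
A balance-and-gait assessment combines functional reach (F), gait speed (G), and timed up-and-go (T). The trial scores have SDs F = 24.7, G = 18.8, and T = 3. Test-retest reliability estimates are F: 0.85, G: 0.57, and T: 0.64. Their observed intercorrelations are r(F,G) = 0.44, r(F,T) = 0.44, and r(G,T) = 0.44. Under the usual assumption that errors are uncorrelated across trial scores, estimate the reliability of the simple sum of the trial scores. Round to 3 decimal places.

0.835

Var(F+G+T) = 24.7² + 18.8² + 3² + 2·[24.7·18.8·0.44 + 24.7·3·0.44 + 18.8·3·0.44] = 972.53 + 523.477 = 1496.01.
With uncorrelated errors the cross-covariances are all true-score covariance, so they carry over unchanged; only the diagonal terms shrink to ρᵢσᵢ².
True-score variance = [24.7²·0.85 + 18.8²·0.57 + 3²·0.64] + 523.477 = 725.797 + 523.477 = 1249.27.
Reliability = 1249.27 / 1496.01 = 0.835.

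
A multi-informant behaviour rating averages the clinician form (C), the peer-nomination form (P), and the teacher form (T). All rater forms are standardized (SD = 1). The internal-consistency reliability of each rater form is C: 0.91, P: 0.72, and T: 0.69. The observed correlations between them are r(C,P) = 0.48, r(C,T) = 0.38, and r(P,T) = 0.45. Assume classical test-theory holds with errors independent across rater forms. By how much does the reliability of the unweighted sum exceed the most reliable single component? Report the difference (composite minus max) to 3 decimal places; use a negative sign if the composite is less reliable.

Var(sum) = 3 + 2.62 = 5.62; true-score variance = 2.32 + 2.62 = 4.94; composite reliability = 0.8790.
Max component reliability = 0.9100.
Difference = 0.8790 − 0.9100 = -0.031.

-0.031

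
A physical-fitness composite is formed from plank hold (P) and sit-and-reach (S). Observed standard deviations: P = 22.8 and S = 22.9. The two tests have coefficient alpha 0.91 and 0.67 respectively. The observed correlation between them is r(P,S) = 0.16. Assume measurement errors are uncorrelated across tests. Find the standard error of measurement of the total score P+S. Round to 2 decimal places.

Var(total) = 1044.25 + 167.078 = 1211.33.
True-score variance = 824.409 + 167.078 = 991.488, so reliability = 0.8185.
Error variance = 1211.33 − 991.488 = 219.841; SEM = √219.841 = 14.83.

14.83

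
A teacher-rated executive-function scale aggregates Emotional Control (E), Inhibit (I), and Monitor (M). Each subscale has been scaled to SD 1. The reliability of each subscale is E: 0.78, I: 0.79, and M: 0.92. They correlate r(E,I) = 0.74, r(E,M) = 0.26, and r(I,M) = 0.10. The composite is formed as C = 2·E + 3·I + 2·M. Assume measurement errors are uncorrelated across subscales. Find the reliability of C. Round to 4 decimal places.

0.8940

Var(C) = 2² + 3² + 2² + 2·[6·0.74 + 4·0.26 + 6·0.10] = 17 + 12.16 = 29.16.
With uncorrelated errors the cross-covariances are all true-score covariance, so they carry over unchanged; only the diagonal terms shrink to ρᵢσᵢ².
True-score variance = [2²·0.78 + 3²·0.79 + 2²·0.92] + 12.16 = 13.91 + 12.16 = 26.07.
Reliability = 26.07 / 29.16 = 0.8940.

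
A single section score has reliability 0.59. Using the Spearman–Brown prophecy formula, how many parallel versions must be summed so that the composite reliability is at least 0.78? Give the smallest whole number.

k ≥ ρ*(1−ρ₁)/(ρ₁(1−ρ*)) = 0.78·0.41 / (0.59·0.22) = 2.464.
Smallest integer k = 3.

3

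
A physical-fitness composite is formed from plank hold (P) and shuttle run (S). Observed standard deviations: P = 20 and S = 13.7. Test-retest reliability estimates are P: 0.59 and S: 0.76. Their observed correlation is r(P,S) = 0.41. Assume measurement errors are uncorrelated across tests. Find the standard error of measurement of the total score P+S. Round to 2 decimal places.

14.46

Var(total) = 587.69 + 224.68 = 812.37.
True-score variance = 378.644 + 224.68 = 603.324, so reliability = 0.7427.
Error variance = 812.37 − 603.324 = 209.046; SEM = √209.046 = 14.46.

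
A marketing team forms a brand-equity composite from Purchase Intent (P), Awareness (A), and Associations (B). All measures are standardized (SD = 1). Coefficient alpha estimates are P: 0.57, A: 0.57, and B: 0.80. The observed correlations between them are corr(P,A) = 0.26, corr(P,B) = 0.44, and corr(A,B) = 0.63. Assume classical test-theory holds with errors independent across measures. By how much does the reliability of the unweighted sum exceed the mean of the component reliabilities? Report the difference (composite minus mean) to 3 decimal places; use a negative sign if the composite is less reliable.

Var(sum) = 3 + 2.66 = 5.66; true-score variance = 1.94 + 2.66 = 4.6; composite reliability = 0.8127.
Mean component reliability = 0.6467.
Difference = 0.8127 − 0.6467 = 0.166.

0.166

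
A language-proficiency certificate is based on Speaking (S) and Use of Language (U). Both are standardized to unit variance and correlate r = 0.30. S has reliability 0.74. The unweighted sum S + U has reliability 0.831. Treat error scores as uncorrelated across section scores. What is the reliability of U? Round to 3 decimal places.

0.821

Var(S+U) = 2 + 2·0.30 = 2.600.
True-score variance = ρ_S + ρ_U + 2·0.30, so 0.831 = (0.74 + ρ_U + 0.60) / 2.600.
ρ_U = 0.831·2.600 − 0.74 − 0.60 = 0.821.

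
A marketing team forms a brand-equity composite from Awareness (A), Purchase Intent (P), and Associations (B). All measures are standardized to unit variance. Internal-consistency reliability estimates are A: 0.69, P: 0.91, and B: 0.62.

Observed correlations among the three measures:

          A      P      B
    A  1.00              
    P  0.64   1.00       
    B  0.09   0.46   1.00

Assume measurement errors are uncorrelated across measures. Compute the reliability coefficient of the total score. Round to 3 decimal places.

0.855

Var(A+P+B) = 3 + 2·[0.64 + 0.09 + 0.46] = 3 + 2.38 = 5.38.
Because errors are independent across components, Cov(Tᵢ,Tⱼ) = Cov(Xᵢ,Xⱼ); the off-diagonal part of the true-score variance is the same as above.
True-score variance = [0.69 + 0.91 + 0.62] + 2.38 = 2.22 + 2.38 = 4.6.
Reliability = 4.6 / 5.38 = 0.855.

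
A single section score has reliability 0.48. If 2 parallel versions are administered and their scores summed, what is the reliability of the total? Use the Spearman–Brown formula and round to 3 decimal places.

ρ_k = kρ / (1 + (k−1)ρ) = 2·0.48 / (1 + 1·0.48) = 0.960 / 1.480 = 0.649.

0.649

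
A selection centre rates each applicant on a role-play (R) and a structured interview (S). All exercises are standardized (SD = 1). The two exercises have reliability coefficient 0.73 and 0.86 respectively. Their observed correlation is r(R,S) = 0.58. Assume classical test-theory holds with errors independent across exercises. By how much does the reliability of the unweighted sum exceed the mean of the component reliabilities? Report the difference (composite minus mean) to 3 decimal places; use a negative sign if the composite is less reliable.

0.075

Var(sum) = 2 + 1.16 = 3.16; true-score variance = 1.59 + 1.16 = 2.75; composite reliability = 0.8703.
Mean component reliability = 0.7950.
Difference = 0.8703 − 0.7950 = 0.075.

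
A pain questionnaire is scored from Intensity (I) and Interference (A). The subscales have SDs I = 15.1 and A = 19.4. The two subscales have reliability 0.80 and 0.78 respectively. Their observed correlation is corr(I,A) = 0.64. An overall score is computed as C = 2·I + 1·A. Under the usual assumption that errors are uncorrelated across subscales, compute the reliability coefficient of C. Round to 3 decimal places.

Var(C) = 2²·15.1² + 19.4² + 2·[2·15.1·19.4·0.64] = 1288.4 + 749.926 = 2038.33.
With uncorrelated errors the cross-covariances are all true-score covariance, so they carry over unchanged; only the diagonal terms shrink to ρᵢσᵢ².
True-score variance = [2²·15.1²·0.80 + 19.4²·0.78] + 749.926 = 1023.19 + 749.926 = 1773.12.
Reliability = 1773.12 / 2038.33 = 0.870.

0.870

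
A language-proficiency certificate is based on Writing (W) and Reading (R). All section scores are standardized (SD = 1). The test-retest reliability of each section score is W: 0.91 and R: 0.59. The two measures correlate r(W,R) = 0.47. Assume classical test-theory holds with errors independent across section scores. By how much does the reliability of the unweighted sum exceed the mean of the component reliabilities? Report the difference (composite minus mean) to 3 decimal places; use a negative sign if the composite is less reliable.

Var(sum) = 2 + 0.94 = 2.94; true-score variance = 1.5 + 0.94 = 2.44; composite reliability = 0.8299.
Mean component reliability = 0.7500.
Difference = 0.8299 − 0.7500 = 0.080.

0.080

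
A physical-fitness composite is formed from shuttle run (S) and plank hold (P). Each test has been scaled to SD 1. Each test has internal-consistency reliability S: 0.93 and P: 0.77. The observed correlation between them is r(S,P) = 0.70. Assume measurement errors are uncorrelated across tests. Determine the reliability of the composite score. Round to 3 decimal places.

Var(S+P) = 2 + 2·[0.70] = 2 + 1.4 = 3.4.
Under uncorrelated errors the observed covariances equal the true-score covariances, so only the own-variance terms attenuate.
True-score variance = [0.93 + 0.77] + 1.4 = 1.7 + 1.4 = 3.1.
Reliability = 3.1 / 3.4 = 0.912.

0.912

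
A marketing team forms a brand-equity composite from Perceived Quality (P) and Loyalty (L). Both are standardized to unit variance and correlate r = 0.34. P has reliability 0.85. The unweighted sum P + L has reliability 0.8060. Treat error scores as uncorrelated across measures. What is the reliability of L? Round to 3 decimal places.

0.630

Var(P+L) = 2 + 2·0.34 = 2.680.
True-score variance = ρ_P + ρ_L + 2·0.34, so 0.8060 = (0.85 + ρ_L + 0.68) / 2.680.
ρ_L = 0.8060·2.680 − 0.85 − 0.68 = 0.630.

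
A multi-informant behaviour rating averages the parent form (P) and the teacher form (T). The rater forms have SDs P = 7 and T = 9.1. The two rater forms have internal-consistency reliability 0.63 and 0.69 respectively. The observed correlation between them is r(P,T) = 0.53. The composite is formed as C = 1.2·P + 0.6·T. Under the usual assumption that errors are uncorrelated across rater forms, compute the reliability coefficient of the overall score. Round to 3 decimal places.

Var(C) = 1.2²·7² + 0.6²·9.1² + 2·[0.72·7·9.1·0.53] = 100.372 + 48.6158 = 148.987.
With uncorrelated errors the cross-covariances are all true-score covariance, so they carry over unchanged; only the diagonal terms shrink to ρᵢσᵢ².
True-score variance = [1.2²·7²·0.63 + 0.6²·9.1²·0.69] + 48.6158 = 65.0228 + 48.6158 = 113.639.
Reliability = 113.639 / 148.987 = 0.763.

0.763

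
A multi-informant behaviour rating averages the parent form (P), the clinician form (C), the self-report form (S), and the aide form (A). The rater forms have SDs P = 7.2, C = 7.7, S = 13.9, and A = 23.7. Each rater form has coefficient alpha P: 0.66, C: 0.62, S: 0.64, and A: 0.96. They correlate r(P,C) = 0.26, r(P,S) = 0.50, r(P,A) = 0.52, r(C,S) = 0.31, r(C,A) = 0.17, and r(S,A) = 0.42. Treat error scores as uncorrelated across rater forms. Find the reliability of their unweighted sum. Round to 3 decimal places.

0.916

Var(P+C+S+A) = 7.2² + 7.7² + 13.9² + 23.7² + 2·[7.2·7.7·0.26 + 7.2·13.9·0.50 + 7.2·23.7·0.52 + 7.7·13.9·0.31 + 7.7·23.7·0.17 + 13.9·23.7·0.42] = 866.03 + 711.501 = 1577.53.
With uncorrelated errors the cross-covariances are all true-score covariance, so they carry over unchanged; only the diagonal terms shrink to ρᵢσᵢ².
True-score variance = [7.2²·0.66 + 7.7²·0.62 + 13.9²·0.64 + 23.7²·0.96] + 711.501 = 733.851 + 711.501 = 1445.35.
Reliability = 1445.35 / 1577.53 = 0.916.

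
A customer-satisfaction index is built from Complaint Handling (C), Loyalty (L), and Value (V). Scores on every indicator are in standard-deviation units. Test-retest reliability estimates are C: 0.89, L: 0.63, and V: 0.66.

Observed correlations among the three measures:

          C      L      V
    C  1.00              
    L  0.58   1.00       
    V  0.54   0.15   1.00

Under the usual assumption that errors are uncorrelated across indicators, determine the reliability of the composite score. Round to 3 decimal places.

0.852

Var(C+L+V) = 3 + 2·[0.58 + 0.54 + 0.15] = 3 + 2.54 = 5.54.
Under uncorrelated errors the observed covariances equal the true-score covariances, so only the own-variance terms attenuate.
True-score variance = [0.89 + 0.63 + 0.66] + 2.54 = 2.18 + 2.54 = 4.72.
Reliability = 4.72 / 5.54 = 0.852.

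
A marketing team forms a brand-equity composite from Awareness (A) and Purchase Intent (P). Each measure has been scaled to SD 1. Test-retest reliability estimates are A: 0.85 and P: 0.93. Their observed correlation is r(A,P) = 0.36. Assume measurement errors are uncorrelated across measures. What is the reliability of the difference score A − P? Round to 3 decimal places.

Var(A−P) = 1 + 1 − 2·0.36 = 2 − 0.72 = 1.28.
Under uncorrelated errors the observed covariances equal the true-score covariances, so only the own-variance terms attenuate.
True-score variance = [0.85 + 0.93] − 0.72 = 1.78 − 0.72 = 1.06.
Reliability = 1.06 / 1.28 = 0.828.

0.828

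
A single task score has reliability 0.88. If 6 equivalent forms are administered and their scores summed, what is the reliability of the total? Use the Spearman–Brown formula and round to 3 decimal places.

ρ_k = kρ / (1 + (k−1)ρ) = 6·0.88 / (1 + 5·0.88) = 5.280 / 5.400 = 0.978.

0.978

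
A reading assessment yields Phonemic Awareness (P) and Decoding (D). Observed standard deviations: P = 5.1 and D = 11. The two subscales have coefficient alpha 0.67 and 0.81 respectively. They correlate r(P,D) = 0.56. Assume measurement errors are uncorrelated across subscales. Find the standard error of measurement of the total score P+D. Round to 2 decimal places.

Var(total) = 147.01 + 62.832 = 209.842.
True-score variance = 115.437 + 62.832 = 178.269, so reliability = 0.8495.
Error variance = 209.842 − 178.269 = 31.5733; SEM = √31.5733 = 5.62.

5.62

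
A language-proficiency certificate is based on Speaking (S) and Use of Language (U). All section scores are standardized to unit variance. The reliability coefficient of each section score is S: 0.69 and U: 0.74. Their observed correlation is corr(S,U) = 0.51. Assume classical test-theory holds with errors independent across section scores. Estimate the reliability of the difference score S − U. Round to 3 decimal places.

0.418

Var(S−U) = 1 + 1 − 2·0.51 = 2 − 1.02 = 0.98.
With uncorrelated errors the cross-covariances are all true-score covariance, so they carry over unchanged; only the diagonal terms shrink to ρᵢσᵢ².
True-score variance = [0.69 + 0.74] − 1.02 = 1.43 − 1.02 = 0.41.
Reliability = 0.41 / 0.98 = 0.418.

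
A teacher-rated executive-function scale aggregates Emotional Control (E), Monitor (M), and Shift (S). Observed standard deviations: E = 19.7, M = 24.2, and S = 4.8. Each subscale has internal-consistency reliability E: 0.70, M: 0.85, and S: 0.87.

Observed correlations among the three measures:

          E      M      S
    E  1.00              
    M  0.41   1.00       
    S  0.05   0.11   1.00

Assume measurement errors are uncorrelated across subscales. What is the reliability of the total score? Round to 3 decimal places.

Var(E+M+S) = 19.7² + 24.2² + 4.8² + 2·[19.7·24.2·0.41 + 19.7·4.8·0.05 + 24.2·4.8·0.11] = 996.77 + 425.938 = 1422.71.
Under uncorrelated errors the observed covariances equal the true-score covariances, so only the own-variance terms attenuate.
True-score variance = [19.7²·0.70 + 24.2²·0.85 + 4.8²·0.87] + 425.938 = 789.502 + 425.938 = 1215.44.
Reliability = 1215.44 / 1422.71 = 0.854.

0.854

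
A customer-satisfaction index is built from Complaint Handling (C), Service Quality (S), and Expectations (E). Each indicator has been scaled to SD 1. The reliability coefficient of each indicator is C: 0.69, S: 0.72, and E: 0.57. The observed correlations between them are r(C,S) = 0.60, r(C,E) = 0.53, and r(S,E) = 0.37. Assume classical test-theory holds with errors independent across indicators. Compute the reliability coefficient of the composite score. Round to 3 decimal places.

0.830

Var(C+S+E) = 3 + 2·[0.60 + 0.53 + 0.37] = 3 + 3 = 6.
Because errors are independent across components, Cov(Tᵢ,Tⱼ) = Cov(Xᵢ,Xⱼ); the off-diagonal part of the true-score variance is the same as above.
True-score variance = [0.69 + 0.72 + 0.57] + 3 = 1.98 + 3 = 4.98.
Reliability = 4.98 / 6 = 0.830.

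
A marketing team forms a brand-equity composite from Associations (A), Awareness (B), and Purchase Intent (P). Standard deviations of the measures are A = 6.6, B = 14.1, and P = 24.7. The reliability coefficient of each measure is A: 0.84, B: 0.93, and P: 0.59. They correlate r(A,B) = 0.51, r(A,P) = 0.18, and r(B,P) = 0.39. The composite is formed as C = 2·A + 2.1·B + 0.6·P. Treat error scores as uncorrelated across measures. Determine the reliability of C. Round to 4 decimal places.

0.9139

Var(C) = 2²·6.6² + 2.1²·14.1² + 0.6²·24.7² + 2·[4.2·6.6·14.1·0.51 + 1.2·6.6·24.7·0.18 + 1.26·14.1·24.7·0.39] = 1270.62 + 811.373 = 2082.
Because errors are independent across components, Cov(Tᵢ,Tⱼ) = Cov(Xᵢ,Xⱼ); the off-diagonal part of the true-score variance is the same as above.
True-score variance = [2²·6.6²·0.84 + 2.1²·14.1²·0.93 + 0.6²·24.7²·0.59] + 811.373 = 1091.32 + 811.373 = 1902.7.
Reliability = 1902.7 / 2082 = 0.9139.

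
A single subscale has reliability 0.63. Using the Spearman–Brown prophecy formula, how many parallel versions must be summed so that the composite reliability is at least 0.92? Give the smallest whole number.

7

k ≥ ρ*(1−ρ₁)/(ρ₁(1−ρ*)) = 0.92·0.37 / (0.63·0.08) = 6.754.
Smallest integer k = 7.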